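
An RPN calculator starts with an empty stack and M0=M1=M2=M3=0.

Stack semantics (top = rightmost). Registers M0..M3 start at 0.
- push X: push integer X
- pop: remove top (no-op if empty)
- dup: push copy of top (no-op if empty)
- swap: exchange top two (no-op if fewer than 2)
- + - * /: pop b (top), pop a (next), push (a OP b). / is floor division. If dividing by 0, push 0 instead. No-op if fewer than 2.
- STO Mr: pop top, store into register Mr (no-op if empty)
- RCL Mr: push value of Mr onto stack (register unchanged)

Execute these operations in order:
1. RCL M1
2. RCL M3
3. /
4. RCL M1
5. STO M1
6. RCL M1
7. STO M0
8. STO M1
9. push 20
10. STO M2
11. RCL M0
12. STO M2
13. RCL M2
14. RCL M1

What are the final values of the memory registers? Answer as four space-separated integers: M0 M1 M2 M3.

Answer: 0 0 0 0

Derivation:
After op 1 (RCL M1): stack=[0] mem=[0,0,0,0]
After op 2 (RCL M3): stack=[0,0] mem=[0,0,0,0]
After op 3 (/): stack=[0] mem=[0,0,0,0]
After op 4 (RCL M1): stack=[0,0] mem=[0,0,0,0]
After op 5 (STO M1): stack=[0] mem=[0,0,0,0]
After op 6 (RCL M1): stack=[0,0] mem=[0,0,0,0]
After op 7 (STO M0): stack=[0] mem=[0,0,0,0]
After op 8 (STO M1): stack=[empty] mem=[0,0,0,0]
After op 9 (push 20): stack=[20] mem=[0,0,0,0]
After op 10 (STO M2): stack=[empty] mem=[0,0,20,0]
After op 11 (RCL M0): stack=[0] mem=[0,0,20,0]
After op 12 (STO M2): stack=[empty] mem=[0,0,0,0]
After op 13 (RCL M2): stack=[0] mem=[0,0,0,0]
After op 14 (RCL M1): stack=[0,0] mem=[0,0,0,0]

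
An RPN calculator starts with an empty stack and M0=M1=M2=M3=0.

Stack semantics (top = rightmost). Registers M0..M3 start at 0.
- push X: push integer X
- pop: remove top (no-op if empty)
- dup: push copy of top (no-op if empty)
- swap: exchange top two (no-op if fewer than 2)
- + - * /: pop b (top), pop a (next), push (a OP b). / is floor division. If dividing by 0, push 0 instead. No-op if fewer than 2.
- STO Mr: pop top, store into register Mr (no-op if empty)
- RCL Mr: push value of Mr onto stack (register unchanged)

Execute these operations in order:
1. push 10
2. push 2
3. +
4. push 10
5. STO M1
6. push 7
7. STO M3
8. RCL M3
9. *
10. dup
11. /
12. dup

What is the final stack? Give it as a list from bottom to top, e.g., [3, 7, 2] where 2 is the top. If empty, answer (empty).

Answer: [1, 1]

Derivation:
After op 1 (push 10): stack=[10] mem=[0,0,0,0]
After op 2 (push 2): stack=[10,2] mem=[0,0,0,0]
After op 3 (+): stack=[12] mem=[0,0,0,0]
After op 4 (push 10): stack=[12,10] mem=[0,0,0,0]
After op 5 (STO M1): stack=[12] mem=[0,10,0,0]
After op 6 (push 7): stack=[12,7] mem=[0,10,0,0]
After op 7 (STO M3): stack=[12] mem=[0,10,0,7]
After op 8 (RCL M3): stack=[12,7] mem=[0,10,0,7]
After op 9 (*): stack=[84] mem=[0,10,0,7]
After op 10 (dup): stack=[84,84] mem=[0,10,0,7]
After op 11 (/): stack=[1] mem=[0,10,0,7]
After op 12 (dup): stack=[1,1] mem=[0,10,0,7]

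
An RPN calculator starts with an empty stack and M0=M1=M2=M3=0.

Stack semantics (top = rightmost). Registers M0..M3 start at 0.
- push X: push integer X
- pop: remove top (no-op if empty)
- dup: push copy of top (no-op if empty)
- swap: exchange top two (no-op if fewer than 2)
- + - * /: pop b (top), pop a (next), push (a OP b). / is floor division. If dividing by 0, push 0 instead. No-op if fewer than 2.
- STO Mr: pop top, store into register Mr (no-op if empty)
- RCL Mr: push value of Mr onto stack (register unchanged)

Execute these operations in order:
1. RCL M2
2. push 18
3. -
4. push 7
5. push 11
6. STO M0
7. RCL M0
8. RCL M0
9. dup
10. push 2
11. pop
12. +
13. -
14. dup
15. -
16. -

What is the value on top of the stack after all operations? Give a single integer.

Answer: 7

Derivation:
After op 1 (RCL M2): stack=[0] mem=[0,0,0,0]
After op 2 (push 18): stack=[0,18] mem=[0,0,0,0]
After op 3 (-): stack=[-18] mem=[0,0,0,0]
After op 4 (push 7): stack=[-18,7] mem=[0,0,0,0]
After op 5 (push 11): stack=[-18,7,11] mem=[0,0,0,0]
After op 6 (STO M0): stack=[-18,7] mem=[11,0,0,0]
After op 7 (RCL M0): stack=[-18,7,11] mem=[11,0,0,0]
After op 8 (RCL M0): stack=[-18,7,11,11] mem=[11,0,0,0]
After op 9 (dup): stack=[-18,7,11,11,11] mem=[11,0,0,0]
After op 10 (push 2): stack=[-18,7,11,11,11,2] mem=[11,0,0,0]
After op 11 (pop): stack=[-18,7,11,11,11] mem=[11,0,0,0]
After op 12 (+): stack=[-18,7,11,22] mem=[11,0,0,0]
After op 13 (-): stack=[-18,7,-11] mem=[11,0,0,0]
After op 14 (dup): stack=[-18,7,-11,-11] mem=[11,0,0,0]
After op 15 (-): stack=[-18,7,0] mem=[11,0,0,0]
After op 16 (-): stack=[-18,7] mem=[11,0,0,0]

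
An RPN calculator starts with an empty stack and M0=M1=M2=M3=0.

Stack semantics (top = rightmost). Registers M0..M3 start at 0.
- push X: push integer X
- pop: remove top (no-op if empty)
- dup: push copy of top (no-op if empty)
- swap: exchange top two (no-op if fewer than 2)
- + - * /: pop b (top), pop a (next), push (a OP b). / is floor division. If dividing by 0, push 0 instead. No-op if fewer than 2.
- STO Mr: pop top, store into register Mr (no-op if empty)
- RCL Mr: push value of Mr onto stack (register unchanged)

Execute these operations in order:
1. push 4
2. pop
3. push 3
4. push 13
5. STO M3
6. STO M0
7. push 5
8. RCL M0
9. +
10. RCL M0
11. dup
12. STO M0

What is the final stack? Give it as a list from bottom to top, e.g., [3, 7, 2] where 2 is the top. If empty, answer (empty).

Answer: [8, 3]

Derivation:
After op 1 (push 4): stack=[4] mem=[0,0,0,0]
After op 2 (pop): stack=[empty] mem=[0,0,0,0]
After op 3 (push 3): stack=[3] mem=[0,0,0,0]
After op 4 (push 13): stack=[3,13] mem=[0,0,0,0]
After op 5 (STO M3): stack=[3] mem=[0,0,0,13]
After op 6 (STO M0): stack=[empty] mem=[3,0,0,13]
After op 7 (push 5): stack=[5] mem=[3,0,0,13]
After op 8 (RCL M0): stack=[5,3] mem=[3,0,0,13]
After op 9 (+): stack=[8] mem=[3,0,0,13]
After op 10 (RCL M0): stack=[8,3] mem=[3,0,0,13]
After op 11 (dup): stack=[8,3,3] mem=[3,0,0,13]
After op 12 (STO M0): stack=[8,3] mem=[3,0,0,13]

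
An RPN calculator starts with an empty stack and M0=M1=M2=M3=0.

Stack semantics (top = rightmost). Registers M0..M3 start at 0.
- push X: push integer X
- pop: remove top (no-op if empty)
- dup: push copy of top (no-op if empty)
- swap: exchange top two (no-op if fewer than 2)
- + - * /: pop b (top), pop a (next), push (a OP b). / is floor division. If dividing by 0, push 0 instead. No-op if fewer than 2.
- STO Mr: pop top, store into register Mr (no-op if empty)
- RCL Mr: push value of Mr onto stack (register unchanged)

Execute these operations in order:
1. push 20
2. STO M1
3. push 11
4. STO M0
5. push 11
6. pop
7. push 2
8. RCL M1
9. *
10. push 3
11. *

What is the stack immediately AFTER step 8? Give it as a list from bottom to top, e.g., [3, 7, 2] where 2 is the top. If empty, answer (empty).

After op 1 (push 20): stack=[20] mem=[0,0,0,0]
After op 2 (STO M1): stack=[empty] mem=[0,20,0,0]
After op 3 (push 11): stack=[11] mem=[0,20,0,0]
After op 4 (STO M0): stack=[empty] mem=[11,20,0,0]
After op 5 (push 11): stack=[11] mem=[11,20,0,0]
After op 6 (pop): stack=[empty] mem=[11,20,0,0]
After op 7 (push 2): stack=[2] mem=[11,20,0,0]
After op 8 (RCL M1): stack=[2,20] mem=[11,20,0,0]

[2, 20]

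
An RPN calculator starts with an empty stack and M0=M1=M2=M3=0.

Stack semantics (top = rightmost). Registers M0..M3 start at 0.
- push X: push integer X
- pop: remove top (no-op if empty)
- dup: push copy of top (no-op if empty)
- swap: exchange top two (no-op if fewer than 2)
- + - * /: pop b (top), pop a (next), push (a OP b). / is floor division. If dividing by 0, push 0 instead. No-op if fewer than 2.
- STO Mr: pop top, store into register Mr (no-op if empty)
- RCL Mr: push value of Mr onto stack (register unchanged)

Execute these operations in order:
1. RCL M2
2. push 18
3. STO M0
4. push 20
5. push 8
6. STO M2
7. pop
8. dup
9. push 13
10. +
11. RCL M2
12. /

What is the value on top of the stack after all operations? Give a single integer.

Answer: 1

Derivation:
After op 1 (RCL M2): stack=[0] mem=[0,0,0,0]
After op 2 (push 18): stack=[0,18] mem=[0,0,0,0]
After op 3 (STO M0): stack=[0] mem=[18,0,0,0]
After op 4 (push 20): stack=[0,20] mem=[18,0,0,0]
After op 5 (push 8): stack=[0,20,8] mem=[18,0,0,0]
After op 6 (STO M2): stack=[0,20] mem=[18,0,8,0]
After op 7 (pop): stack=[0] mem=[18,0,8,0]
After op 8 (dup): stack=[0,0] mem=[18,0,8,0]
After op 9 (push 13): stack=[0,0,13] mem=[18,0,8,0]
After op 10 (+): stack=[0,13] mem=[18,0,8,0]
After op 11 (RCL M2): stack=[0,13,8] mem=[18,0,8,0]
After op 12 (/): stack=[0,1] mem=[18,0,8,0]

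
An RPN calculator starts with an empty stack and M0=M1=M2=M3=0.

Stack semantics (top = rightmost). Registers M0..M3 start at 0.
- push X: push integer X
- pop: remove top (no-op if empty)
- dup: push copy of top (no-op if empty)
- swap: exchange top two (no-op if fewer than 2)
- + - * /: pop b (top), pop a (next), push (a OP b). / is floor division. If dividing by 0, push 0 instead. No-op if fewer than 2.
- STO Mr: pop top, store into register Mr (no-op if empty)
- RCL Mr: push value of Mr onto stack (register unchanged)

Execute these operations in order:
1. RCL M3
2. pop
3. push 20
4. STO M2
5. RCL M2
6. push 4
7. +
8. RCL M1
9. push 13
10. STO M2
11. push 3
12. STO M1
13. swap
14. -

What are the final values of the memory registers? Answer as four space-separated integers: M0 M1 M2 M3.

Answer: 0 3 13 0

Derivation:
After op 1 (RCL M3): stack=[0] mem=[0,0,0,0]
After op 2 (pop): stack=[empty] mem=[0,0,0,0]
After op 3 (push 20): stack=[20] mem=[0,0,0,0]
After op 4 (STO M2): stack=[empty] mem=[0,0,20,0]
After op 5 (RCL M2): stack=[20] mem=[0,0,20,0]
After op 6 (push 4): stack=[20,4] mem=[0,0,20,0]
After op 7 (+): stack=[24] mem=[0,0,20,0]
After op 8 (RCL M1): stack=[24,0] mem=[0,0,20,0]
After op 9 (push 13): stack=[24,0,13] mem=[0,0,20,0]
After op 10 (STO M2): stack=[24,0] mem=[0,0,13,0]
After op 11 (push 3): stack=[24,0,3] mem=[0,0,13,0]
After op 12 (STO M1): stack=[24,0] mem=[0,3,13,0]
After op 13 (swap): stack=[0,24] mem=[0,3,13,0]
After op 14 (-): stack=[-24] mem=[0,3,13,0]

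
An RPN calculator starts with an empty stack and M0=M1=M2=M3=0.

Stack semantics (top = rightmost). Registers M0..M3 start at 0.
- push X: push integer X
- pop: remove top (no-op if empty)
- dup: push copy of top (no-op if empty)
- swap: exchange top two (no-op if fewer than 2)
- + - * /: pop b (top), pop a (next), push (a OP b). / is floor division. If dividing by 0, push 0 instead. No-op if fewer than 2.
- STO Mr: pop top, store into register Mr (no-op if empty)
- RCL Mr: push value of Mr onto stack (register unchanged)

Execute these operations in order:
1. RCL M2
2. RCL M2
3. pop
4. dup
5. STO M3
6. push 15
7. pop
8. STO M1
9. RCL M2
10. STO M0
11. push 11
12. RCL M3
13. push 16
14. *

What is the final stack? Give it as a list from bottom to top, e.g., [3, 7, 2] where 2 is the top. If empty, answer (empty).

Answer: [11, 0]

Derivation:
After op 1 (RCL M2): stack=[0] mem=[0,0,0,0]
After op 2 (RCL M2): stack=[0,0] mem=[0,0,0,0]
After op 3 (pop): stack=[0] mem=[0,0,0,0]
After op 4 (dup): stack=[0,0] mem=[0,0,0,0]
After op 5 (STO M3): stack=[0] mem=[0,0,0,0]
After op 6 (push 15): stack=[0,15] mem=[0,0,0,0]
After op 7 (pop): stack=[0] mem=[0,0,0,0]
After op 8 (STO M1): stack=[empty] mem=[0,0,0,0]
After op 9 (RCL M2): stack=[0] mem=[0,0,0,0]
After op 10 (STO M0): stack=[empty] mem=[0,0,0,0]
After op 11 (push 11): stack=[11] mem=[0,0,0,0]
After op 12 (RCL M3): stack=[11,0] mem=[0,0,0,0]
After op 13 (push 16): stack=[11,0,16] mem=[0,0,0,0]
After op 14 (*): stack=[11,0] mem=[0,0,0,0]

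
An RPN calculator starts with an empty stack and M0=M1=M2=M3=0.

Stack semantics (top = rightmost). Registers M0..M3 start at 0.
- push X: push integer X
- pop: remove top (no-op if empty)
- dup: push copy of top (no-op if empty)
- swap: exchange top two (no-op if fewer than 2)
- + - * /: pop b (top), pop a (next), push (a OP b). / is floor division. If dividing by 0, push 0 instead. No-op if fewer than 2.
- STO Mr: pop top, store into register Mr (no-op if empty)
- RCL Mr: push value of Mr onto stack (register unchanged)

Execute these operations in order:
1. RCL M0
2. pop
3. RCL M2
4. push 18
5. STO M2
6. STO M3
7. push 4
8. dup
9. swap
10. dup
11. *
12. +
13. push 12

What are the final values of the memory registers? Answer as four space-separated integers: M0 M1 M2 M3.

Answer: 0 0 18 0

Derivation:
After op 1 (RCL M0): stack=[0] mem=[0,0,0,0]
After op 2 (pop): stack=[empty] mem=[0,0,0,0]
After op 3 (RCL M2): stack=[0] mem=[0,0,0,0]
After op 4 (push 18): stack=[0,18] mem=[0,0,0,0]
After op 5 (STO M2): stack=[0] mem=[0,0,18,0]
After op 6 (STO M3): stack=[empty] mem=[0,0,18,0]
After op 7 (push 4): stack=[4] mem=[0,0,18,0]
After op 8 (dup): stack=[4,4] mem=[0,0,18,0]
After op 9 (swap): stack=[4,4] mem=[0,0,18,0]
After op 10 (dup): stack=[4,4,4] mem=[0,0,18,0]
After op 11 (*): stack=[4,16] mem=[0,0,18,0]
After op 12 (+): stack=[20] mem=[0,0,18,0]
After op 13 (push 12): stack=[20,12] mem=[0,0,18,0]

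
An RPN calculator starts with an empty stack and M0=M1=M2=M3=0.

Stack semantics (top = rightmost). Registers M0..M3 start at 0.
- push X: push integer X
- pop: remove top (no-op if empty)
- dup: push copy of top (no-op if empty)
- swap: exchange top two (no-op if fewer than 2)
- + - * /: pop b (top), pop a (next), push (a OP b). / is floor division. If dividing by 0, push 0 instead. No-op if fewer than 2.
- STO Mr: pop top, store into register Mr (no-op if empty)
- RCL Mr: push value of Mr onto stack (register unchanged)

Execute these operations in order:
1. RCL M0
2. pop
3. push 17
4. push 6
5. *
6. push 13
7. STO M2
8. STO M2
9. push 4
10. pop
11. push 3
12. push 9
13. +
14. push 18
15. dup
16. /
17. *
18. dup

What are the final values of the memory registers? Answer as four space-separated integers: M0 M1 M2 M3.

Answer: 0 0 102 0

Derivation:
After op 1 (RCL M0): stack=[0] mem=[0,0,0,0]
After op 2 (pop): stack=[empty] mem=[0,0,0,0]
After op 3 (push 17): stack=[17] mem=[0,0,0,0]
After op 4 (push 6): stack=[17,6] mem=[0,0,0,0]
After op 5 (*): stack=[102] mem=[0,0,0,0]
After op 6 (push 13): stack=[102,13] mem=[0,0,0,0]
After op 7 (STO M2): stack=[102] mem=[0,0,13,0]
After op 8 (STO M2): stack=[empty] mem=[0,0,102,0]
After op 9 (push 4): stack=[4] mem=[0,0,102,0]
After op 10 (pop): stack=[empty] mem=[0,0,102,0]
After op 11 (push 3): stack=[3] mem=[0,0,102,0]
After op 12 (push 9): stack=[3,9] mem=[0,0,102,0]
After op 13 (+): stack=[12] mem=[0,0,102,0]
After op 14 (push 18): stack=[12,18] mem=[0,0,102,0]
After op 15 (dup): stack=[12,18,18] mem=[0,0,102,0]
After op 16 (/): stack=[12,1] mem=[0,0,102,0]
After op 17 (*): stack=[12] mem=[0,0,102,0]
After op 18 (dup): stack=[12,12] mem=[0,0,102,0]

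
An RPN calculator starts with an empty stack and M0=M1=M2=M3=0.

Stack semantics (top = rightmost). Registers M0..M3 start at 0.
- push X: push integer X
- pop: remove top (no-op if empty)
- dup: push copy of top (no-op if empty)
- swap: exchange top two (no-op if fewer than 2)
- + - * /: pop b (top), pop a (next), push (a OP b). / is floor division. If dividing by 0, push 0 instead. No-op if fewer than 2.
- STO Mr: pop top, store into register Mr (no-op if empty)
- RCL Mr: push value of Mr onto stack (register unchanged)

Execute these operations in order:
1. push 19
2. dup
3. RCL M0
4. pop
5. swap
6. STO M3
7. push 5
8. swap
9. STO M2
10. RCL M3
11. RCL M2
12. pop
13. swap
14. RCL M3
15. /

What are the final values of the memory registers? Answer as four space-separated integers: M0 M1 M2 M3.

After op 1 (push 19): stack=[19] mem=[0,0,0,0]
After op 2 (dup): stack=[19,19] mem=[0,0,0,0]
After op 3 (RCL M0): stack=[19,19,0] mem=[0,0,0,0]
After op 4 (pop): stack=[19,19] mem=[0,0,0,0]
After op 5 (swap): stack=[19,19] mem=[0,0,0,0]
After op 6 (STO M3): stack=[19] mem=[0,0,0,19]
After op 7 (push 5): stack=[19,5] mem=[0,0,0,19]
After op 8 (swap): stack=[5,19] mem=[0,0,0,19]
After op 9 (STO M2): stack=[5] mem=[0,0,19,19]
After op 10 (RCL M3): stack=[5,19] mem=[0,0,19,19]
After op 11 (RCL M2): stack=[5,19,19] mem=[0,0,19,19]
After op 12 (pop): stack=[5,19] mem=[0,0,19,19]
After op 13 (swap): stack=[19,5] mem=[0,0,19,19]
After op 14 (RCL M3): stack=[19,5,19] mem=[0,0,19,19]
After op 15 (/): stack=[19,0] mem=[0,0,19,19]

Answer: 0 0 19 19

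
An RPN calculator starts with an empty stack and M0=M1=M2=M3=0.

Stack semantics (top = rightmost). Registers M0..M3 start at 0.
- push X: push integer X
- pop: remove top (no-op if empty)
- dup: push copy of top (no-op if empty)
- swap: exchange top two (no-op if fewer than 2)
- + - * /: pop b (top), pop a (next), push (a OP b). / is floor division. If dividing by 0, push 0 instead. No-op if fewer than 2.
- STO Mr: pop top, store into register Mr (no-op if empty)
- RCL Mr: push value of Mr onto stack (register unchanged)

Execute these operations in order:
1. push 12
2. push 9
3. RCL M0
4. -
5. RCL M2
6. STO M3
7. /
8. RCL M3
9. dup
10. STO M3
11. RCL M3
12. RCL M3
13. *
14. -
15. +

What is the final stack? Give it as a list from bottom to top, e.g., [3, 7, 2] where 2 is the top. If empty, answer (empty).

Answer: [1]

Derivation:
After op 1 (push 12): stack=[12] mem=[0,0,0,0]
After op 2 (push 9): stack=[12,9] mem=[0,0,0,0]
After op 3 (RCL M0): stack=[12,9,0] mem=[0,0,0,0]
After op 4 (-): stack=[12,9] mem=[0,0,0,0]
After op 5 (RCL M2): stack=[12,9,0] mem=[0,0,0,0]
After op 6 (STO M3): stack=[12,9] mem=[0,0,0,0]
After op 7 (/): stack=[1] mem=[0,0,0,0]
After op 8 (RCL M3): stack=[1,0] mem=[0,0,0,0]
After op 9 (dup): stack=[1,0,0] mem=[0,0,0,0]
After op 10 (STO M3): stack=[1,0] mem=[0,0,0,0]
After op 11 (RCL M3): stack=[1,0,0] mem=[0,0,0,0]
After op 12 (RCL M3): stack=[1,0,0,0] mem=[0,0,0,0]
After op 13 (*): stack=[1,0,0] mem=[0,0,0,0]
After op 14 (-): stack=[1,0] mem=[0,0,0,0]
After op 15 (+): stack=[1] mem=[0,0,0,0]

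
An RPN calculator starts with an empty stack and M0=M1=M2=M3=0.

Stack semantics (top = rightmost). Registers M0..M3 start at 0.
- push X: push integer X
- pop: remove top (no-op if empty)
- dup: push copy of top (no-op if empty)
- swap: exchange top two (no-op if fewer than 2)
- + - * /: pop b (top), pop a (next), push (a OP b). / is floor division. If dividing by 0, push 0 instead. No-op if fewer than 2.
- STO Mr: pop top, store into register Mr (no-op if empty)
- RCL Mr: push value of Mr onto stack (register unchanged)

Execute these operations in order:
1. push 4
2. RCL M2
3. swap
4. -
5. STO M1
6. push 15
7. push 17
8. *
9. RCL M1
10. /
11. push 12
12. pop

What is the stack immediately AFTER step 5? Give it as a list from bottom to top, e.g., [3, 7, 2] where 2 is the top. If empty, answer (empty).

After op 1 (push 4): stack=[4] mem=[0,0,0,0]
After op 2 (RCL M2): stack=[4,0] mem=[0,0,0,0]
After op 3 (swap): stack=[0,4] mem=[0,0,0,0]
After op 4 (-): stack=[-4] mem=[0,0,0,0]
After op 5 (STO M1): stack=[empty] mem=[0,-4,0,0]

(empty)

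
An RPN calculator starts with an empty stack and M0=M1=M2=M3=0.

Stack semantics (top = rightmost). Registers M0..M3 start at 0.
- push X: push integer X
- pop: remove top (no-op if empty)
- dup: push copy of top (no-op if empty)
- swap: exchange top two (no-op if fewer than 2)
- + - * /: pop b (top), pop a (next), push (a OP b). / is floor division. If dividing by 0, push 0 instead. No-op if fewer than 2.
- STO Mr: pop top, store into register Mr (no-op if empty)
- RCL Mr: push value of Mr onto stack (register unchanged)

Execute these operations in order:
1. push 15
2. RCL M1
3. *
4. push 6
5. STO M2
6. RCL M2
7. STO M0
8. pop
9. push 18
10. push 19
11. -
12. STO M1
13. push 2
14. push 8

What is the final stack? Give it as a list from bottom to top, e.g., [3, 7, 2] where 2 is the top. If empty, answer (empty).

Answer: [2, 8]

Derivation:
After op 1 (push 15): stack=[15] mem=[0,0,0,0]
After op 2 (RCL M1): stack=[15,0] mem=[0,0,0,0]
After op 3 (*): stack=[0] mem=[0,0,0,0]
After op 4 (push 6): stack=[0,6] mem=[0,0,0,0]
After op 5 (STO M2): stack=[0] mem=[0,0,6,0]
After op 6 (RCL M2): stack=[0,6] mem=[0,0,6,0]
After op 7 (STO M0): stack=[0] mem=[6,0,6,0]
After op 8 (pop): stack=[empty] mem=[6,0,6,0]
After op 9 (push 18): stack=[18] mem=[6,0,6,0]
After op 10 (push 19): stack=[18,19] mem=[6,0,6,0]
After op 11 (-): stack=[-1] mem=[6,0,6,0]
After op 12 (STO M1): stack=[empty] mem=[6,-1,6,0]
After op 13 (push 2): stack=[2] mem=[6,-1,6,0]
After op 14 (push 8): stack=[2,8] mem=[6,-1,6,0]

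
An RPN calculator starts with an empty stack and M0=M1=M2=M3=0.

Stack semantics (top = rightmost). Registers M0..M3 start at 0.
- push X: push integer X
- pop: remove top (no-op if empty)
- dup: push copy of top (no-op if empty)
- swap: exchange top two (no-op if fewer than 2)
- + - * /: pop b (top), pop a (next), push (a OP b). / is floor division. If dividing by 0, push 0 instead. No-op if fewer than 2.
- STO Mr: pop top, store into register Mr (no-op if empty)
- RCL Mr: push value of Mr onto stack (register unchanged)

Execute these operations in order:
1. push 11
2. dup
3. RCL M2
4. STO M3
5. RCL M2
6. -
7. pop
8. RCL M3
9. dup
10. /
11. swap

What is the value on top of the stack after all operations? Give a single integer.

After op 1 (push 11): stack=[11] mem=[0,0,0,0]
After op 2 (dup): stack=[11,11] mem=[0,0,0,0]
After op 3 (RCL M2): stack=[11,11,0] mem=[0,0,0,0]
After op 4 (STO M3): stack=[11,11] mem=[0,0,0,0]
After op 5 (RCL M2): stack=[11,11,0] mem=[0,0,0,0]
After op 6 (-): stack=[11,11] mem=[0,0,0,0]
After op 7 (pop): stack=[11] mem=[0,0,0,0]
After op 8 (RCL M3): stack=[11,0] mem=[0,0,0,0]
After op 9 (dup): stack=[11,0,0] mem=[0,0,0,0]
After op 10 (/): stack=[11,0] mem=[0,0,0,0]
After op 11 (swap): stack=[0,11] mem=[0,0,0,0]

Answer: 11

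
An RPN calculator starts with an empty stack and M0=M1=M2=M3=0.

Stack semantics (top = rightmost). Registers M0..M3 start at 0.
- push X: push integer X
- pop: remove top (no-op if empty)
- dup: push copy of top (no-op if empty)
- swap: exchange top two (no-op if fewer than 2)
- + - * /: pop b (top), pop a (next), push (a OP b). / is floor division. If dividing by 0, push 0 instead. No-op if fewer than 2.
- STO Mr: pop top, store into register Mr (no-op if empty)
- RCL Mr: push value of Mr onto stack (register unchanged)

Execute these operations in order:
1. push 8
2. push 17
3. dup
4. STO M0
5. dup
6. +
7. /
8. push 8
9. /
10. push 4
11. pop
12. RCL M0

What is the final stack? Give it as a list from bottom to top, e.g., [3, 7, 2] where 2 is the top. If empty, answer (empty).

After op 1 (push 8): stack=[8] mem=[0,0,0,0]
After op 2 (push 17): stack=[8,17] mem=[0,0,0,0]
After op 3 (dup): stack=[8,17,17] mem=[0,0,0,0]
After op 4 (STO M0): stack=[8,17] mem=[17,0,0,0]
After op 5 (dup): stack=[8,17,17] mem=[17,0,0,0]
After op 6 (+): stack=[8,34] mem=[17,0,0,0]
After op 7 (/): stack=[0] mem=[17,0,0,0]
After op 8 (push 8): stack=[0,8] mem=[17,0,0,0]
After op 9 (/): stack=[0] mem=[17,0,0,0]
After op 10 (push 4): stack=[0,4] mem=[17,0,0,0]
After op 11 (pop): stack=[0] mem=[17,0,0,0]
After op 12 (RCL M0): stack=[0,17] mem=[17,0,0,0]

Answer: [0, 17]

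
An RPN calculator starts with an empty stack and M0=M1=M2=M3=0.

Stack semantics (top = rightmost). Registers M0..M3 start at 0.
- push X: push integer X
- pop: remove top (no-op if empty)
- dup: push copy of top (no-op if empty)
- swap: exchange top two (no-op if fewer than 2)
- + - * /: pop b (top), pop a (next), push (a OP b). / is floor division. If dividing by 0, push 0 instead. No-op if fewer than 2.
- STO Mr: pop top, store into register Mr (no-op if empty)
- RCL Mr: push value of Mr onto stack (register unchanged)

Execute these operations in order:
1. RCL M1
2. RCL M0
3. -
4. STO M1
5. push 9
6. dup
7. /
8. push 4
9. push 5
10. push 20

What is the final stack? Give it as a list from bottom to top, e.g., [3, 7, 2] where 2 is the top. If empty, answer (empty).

Answer: [1, 4, 5, 20]

Derivation:
After op 1 (RCL M1): stack=[0] mem=[0,0,0,0]
After op 2 (RCL M0): stack=[0,0] mem=[0,0,0,0]
After op 3 (-): stack=[0] mem=[0,0,0,0]
After op 4 (STO M1): stack=[empty] mem=[0,0,0,0]
After op 5 (push 9): stack=[9] mem=[0,0,0,0]
After op 6 (dup): stack=[9,9] mem=[0,0,0,0]
After op 7 (/): stack=[1] mem=[0,0,0,0]
After op 8 (push 4): stack=[1,4] mem=[0,0,0,0]
After op 9 (push 5): stack=[1,4,5] mem=[0,0,0,0]
After op 10 (push 20): stack=[1,4,5,20] mem=[0,0,0,0]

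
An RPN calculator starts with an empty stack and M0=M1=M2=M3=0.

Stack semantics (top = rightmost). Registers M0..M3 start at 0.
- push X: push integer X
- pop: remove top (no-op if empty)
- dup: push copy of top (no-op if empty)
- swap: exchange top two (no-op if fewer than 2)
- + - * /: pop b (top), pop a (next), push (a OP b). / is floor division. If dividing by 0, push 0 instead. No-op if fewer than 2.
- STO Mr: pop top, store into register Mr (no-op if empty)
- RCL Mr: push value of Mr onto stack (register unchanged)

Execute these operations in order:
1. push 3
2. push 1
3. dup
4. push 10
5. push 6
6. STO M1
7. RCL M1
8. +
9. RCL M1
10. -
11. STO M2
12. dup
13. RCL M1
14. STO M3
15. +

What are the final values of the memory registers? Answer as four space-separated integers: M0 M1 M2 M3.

After op 1 (push 3): stack=[3] mem=[0,0,0,0]
After op 2 (push 1): stack=[3,1] mem=[0,0,0,0]
After op 3 (dup): stack=[3,1,1] mem=[0,0,0,0]
After op 4 (push 10): stack=[3,1,1,10] mem=[0,0,0,0]
After op 5 (push 6): stack=[3,1,1,10,6] mem=[0,0,0,0]
After op 6 (STO M1): stack=[3,1,1,10] mem=[0,6,0,0]
After op 7 (RCL M1): stack=[3,1,1,10,6] mem=[0,6,0,0]
After op 8 (+): stack=[3,1,1,16] mem=[0,6,0,0]
After op 9 (RCL M1): stack=[3,1,1,16,6] mem=[0,6,0,0]
After op 10 (-): stack=[3,1,1,10] mem=[0,6,0,0]
After op 11 (STO M2): stack=[3,1,1] mem=[0,6,10,0]
After op 12 (dup): stack=[3,1,1,1] mem=[0,6,10,0]
After op 13 (RCL M1): stack=[3,1,1,1,6] mem=[0,6,10,0]
After op 14 (STO M3): stack=[3,1,1,1] mem=[0,6,10,6]
After op 15 (+): stack=[3,1,2] mem=[0,6,10,6]

Answer: 0 6 10 6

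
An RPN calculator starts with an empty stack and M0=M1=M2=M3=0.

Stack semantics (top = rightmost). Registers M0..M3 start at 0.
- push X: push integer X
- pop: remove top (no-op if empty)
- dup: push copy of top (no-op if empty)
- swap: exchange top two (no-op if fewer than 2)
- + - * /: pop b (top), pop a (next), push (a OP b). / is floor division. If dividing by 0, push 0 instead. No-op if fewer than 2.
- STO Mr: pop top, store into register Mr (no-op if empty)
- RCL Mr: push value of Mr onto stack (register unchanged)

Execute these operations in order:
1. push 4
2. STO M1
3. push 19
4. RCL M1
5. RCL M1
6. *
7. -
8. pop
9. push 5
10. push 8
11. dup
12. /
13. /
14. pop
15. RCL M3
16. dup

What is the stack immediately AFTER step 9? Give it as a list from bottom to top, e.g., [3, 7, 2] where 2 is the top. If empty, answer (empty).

After op 1 (push 4): stack=[4] mem=[0,0,0,0]
After op 2 (STO M1): stack=[empty] mem=[0,4,0,0]
After op 3 (push 19): stack=[19] mem=[0,4,0,0]
After op 4 (RCL M1): stack=[19,4] mem=[0,4,0,0]
After op 5 (RCL M1): stack=[19,4,4] mem=[0,4,0,0]
After op 6 (*): stack=[19,16] mem=[0,4,0,0]
After op 7 (-): stack=[3] mem=[0,4,0,0]
After op 8 (pop): stack=[empty] mem=[0,4,0,0]
After op 9 (push 5): stack=[5] mem=[0,4,0,0]

[5]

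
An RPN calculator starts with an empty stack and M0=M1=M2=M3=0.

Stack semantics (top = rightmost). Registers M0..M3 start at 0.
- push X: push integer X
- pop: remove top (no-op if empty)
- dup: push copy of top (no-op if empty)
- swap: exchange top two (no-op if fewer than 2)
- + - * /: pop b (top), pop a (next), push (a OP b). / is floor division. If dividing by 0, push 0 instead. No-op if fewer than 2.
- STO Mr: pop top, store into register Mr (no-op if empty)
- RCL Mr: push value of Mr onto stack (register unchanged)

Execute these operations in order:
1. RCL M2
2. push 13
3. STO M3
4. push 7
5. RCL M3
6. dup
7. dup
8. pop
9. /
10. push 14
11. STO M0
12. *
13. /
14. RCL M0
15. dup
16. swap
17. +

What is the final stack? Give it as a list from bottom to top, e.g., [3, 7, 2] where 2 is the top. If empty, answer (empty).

Answer: [0, 28]

Derivation:
After op 1 (RCL M2): stack=[0] mem=[0,0,0,0]
After op 2 (push 13): stack=[0,13] mem=[0,0,0,0]
After op 3 (STO M3): stack=[0] mem=[0,0,0,13]
After op 4 (push 7): stack=[0,7] mem=[0,0,0,13]
After op 5 (RCL M3): stack=[0,7,13] mem=[0,0,0,13]
After op 6 (dup): stack=[0,7,13,13] mem=[0,0,0,13]
After op 7 (dup): stack=[0,7,13,13,13] mem=[0,0,0,13]
After op 8 (pop): stack=[0,7,13,13] mem=[0,0,0,13]
After op 9 (/): stack=[0,7,1] mem=[0,0,0,13]
After op 10 (push 14): stack=[0,7,1,14] mem=[0,0,0,13]
After op 11 (STO M0): stack=[0,7,1] mem=[14,0,0,13]
After op 12 (*): stack=[0,7] mem=[14,0,0,13]
After op 13 (/): stack=[0] mem=[14,0,0,13]
After op 14 (RCL M0): stack=[0,14] mem=[14,0,0,13]
After op 15 (dup): stack=[0,14,14] mem=[14,0,0,13]
After op 16 (swap): stack=[0,14,14] mem=[14,0,0,13]
After op 17 (+): stack=[0,28] mem=[14,0,0,13]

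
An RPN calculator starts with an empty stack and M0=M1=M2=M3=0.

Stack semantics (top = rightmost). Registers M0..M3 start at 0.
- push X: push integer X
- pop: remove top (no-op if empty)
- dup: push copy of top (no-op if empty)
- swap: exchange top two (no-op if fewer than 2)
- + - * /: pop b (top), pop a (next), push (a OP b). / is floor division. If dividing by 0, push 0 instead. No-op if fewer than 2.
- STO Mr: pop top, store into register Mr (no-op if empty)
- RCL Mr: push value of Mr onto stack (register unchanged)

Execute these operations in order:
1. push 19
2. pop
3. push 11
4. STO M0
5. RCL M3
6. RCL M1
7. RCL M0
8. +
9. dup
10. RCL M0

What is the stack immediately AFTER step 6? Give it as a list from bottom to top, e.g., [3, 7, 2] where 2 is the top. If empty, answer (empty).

After op 1 (push 19): stack=[19] mem=[0,0,0,0]
After op 2 (pop): stack=[empty] mem=[0,0,0,0]
After op 3 (push 11): stack=[11] mem=[0,0,0,0]
After op 4 (STO M0): stack=[empty] mem=[11,0,0,0]
After op 5 (RCL M3): stack=[0] mem=[11,0,0,0]
After op 6 (RCL M1): stack=[0,0] mem=[11,0,0,0]

[0, 0]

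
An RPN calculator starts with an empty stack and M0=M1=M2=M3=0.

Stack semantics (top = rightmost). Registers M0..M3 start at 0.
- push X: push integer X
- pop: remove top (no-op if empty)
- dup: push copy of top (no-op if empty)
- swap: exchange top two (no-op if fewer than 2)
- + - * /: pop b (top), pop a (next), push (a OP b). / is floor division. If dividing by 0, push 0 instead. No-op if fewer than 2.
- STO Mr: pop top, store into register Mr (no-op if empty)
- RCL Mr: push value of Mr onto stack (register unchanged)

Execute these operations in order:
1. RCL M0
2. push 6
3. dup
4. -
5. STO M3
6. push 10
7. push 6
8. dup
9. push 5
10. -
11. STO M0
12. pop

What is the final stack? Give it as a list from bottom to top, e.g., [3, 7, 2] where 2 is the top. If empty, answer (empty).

Answer: [0, 10]

Derivation:
After op 1 (RCL M0): stack=[0] mem=[0,0,0,0]
After op 2 (push 6): stack=[0,6] mem=[0,0,0,0]
After op 3 (dup): stack=[0,6,6] mem=[0,0,0,0]
After op 4 (-): stack=[0,0] mem=[0,0,0,0]
After op 5 (STO M3): stack=[0] mem=[0,0,0,0]
After op 6 (push 10): stack=[0,10] mem=[0,0,0,0]
After op 7 (push 6): stack=[0,10,6] mem=[0,0,0,0]
After op 8 (dup): stack=[0,10,6,6] mem=[0,0,0,0]
After op 9 (push 5): stack=[0,10,6,6,5] mem=[0,0,0,0]
After op 10 (-): stack=[0,10,6,1] mem=[0,0,0,0]
After op 11 (STO M0): stack=[0,10,6] mem=[1,0,0,0]
After op 12 (pop): stack=[0,10] mem=[1,0,0,0]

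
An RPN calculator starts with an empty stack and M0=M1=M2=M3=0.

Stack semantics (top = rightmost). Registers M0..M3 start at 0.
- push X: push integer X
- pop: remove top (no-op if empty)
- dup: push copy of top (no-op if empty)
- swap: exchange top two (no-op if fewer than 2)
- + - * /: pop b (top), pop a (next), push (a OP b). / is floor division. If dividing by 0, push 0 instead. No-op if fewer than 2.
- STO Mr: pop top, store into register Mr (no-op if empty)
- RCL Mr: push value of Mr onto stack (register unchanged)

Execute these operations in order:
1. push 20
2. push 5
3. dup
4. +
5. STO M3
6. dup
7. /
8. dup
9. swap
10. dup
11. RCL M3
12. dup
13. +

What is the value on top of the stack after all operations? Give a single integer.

After op 1 (push 20): stack=[20] mem=[0,0,0,0]
After op 2 (push 5): stack=[20,5] mem=[0,0,0,0]
After op 3 (dup): stack=[20,5,5] mem=[0,0,0,0]
After op 4 (+): stack=[20,10] mem=[0,0,0,0]
After op 5 (STO M3): stack=[20] mem=[0,0,0,10]
After op 6 (dup): stack=[20,20] mem=[0,0,0,10]
After op 7 (/): stack=[1] mem=[0,0,0,10]
After op 8 (dup): stack=[1,1] mem=[0,0,0,10]
After op 9 (swap): stack=[1,1] mem=[0,0,0,10]
After op 10 (dup): stack=[1,1,1] mem=[0,0,0,10]
After op 11 (RCL M3): stack=[1,1,1,10] mem=[0,0,0,10]
After op 12 (dup): stack=[1,1,1,10,10] mem=[0,0,0,10]
After op 13 (+): stack=[1,1,1,20] mem=[0,0,0,10]

Answer: 20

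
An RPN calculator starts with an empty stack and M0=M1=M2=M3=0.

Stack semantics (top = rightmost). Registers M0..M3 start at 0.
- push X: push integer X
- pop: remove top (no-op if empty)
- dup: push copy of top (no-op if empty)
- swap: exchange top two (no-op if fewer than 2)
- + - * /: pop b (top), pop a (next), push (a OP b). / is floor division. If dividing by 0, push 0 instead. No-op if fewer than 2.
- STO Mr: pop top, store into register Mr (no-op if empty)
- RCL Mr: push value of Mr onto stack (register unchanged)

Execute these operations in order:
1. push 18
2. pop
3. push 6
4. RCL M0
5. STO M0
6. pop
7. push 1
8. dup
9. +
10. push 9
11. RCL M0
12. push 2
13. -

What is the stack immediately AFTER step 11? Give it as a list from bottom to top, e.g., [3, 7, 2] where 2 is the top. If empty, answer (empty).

After op 1 (push 18): stack=[18] mem=[0,0,0,0]
After op 2 (pop): stack=[empty] mem=[0,0,0,0]
After op 3 (push 6): stack=[6] mem=[0,0,0,0]
After op 4 (RCL M0): stack=[6,0] mem=[0,0,0,0]
After op 5 (STO M0): stack=[6] mem=[0,0,0,0]
After op 6 (pop): stack=[empty] mem=[0,0,0,0]
After op 7 (push 1): stack=[1] mem=[0,0,0,0]
After op 8 (dup): stack=[1,1] mem=[0,0,0,0]
After op 9 (+): stack=[2] mem=[0,0,0,0]
After op 10 (push 9): stack=[2,9] mem=[0,0,0,0]
After op 11 (RCL M0): stack=[2,9,0] mem=[0,0,0,0]

[2, 9, 0]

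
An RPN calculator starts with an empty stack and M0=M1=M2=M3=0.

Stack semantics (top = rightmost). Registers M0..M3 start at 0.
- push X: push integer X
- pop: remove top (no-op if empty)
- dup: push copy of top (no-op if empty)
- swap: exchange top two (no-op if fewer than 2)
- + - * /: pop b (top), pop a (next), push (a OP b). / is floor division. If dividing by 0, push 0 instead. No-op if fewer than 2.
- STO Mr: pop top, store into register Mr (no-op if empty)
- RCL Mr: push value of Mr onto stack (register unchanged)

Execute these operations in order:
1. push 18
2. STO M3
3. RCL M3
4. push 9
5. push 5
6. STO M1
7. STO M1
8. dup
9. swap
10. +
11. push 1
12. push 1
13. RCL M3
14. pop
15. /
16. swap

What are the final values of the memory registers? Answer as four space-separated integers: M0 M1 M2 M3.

Answer: 0 9 0 18

Derivation:
After op 1 (push 18): stack=[18] mem=[0,0,0,0]
After op 2 (STO M3): stack=[empty] mem=[0,0,0,18]
After op 3 (RCL M3): stack=[18] mem=[0,0,0,18]
After op 4 (push 9): stack=[18,9] mem=[0,0,0,18]
After op 5 (push 5): stack=[18,9,5] mem=[0,0,0,18]
After op 6 (STO M1): stack=[18,9] mem=[0,5,0,18]
After op 7 (STO M1): stack=[18] mem=[0,9,0,18]
After op 8 (dup): stack=[18,18] mem=[0,9,0,18]
After op 9 (swap): stack=[18,18] mem=[0,9,0,18]
After op 10 (+): stack=[36] mem=[0,9,0,18]
After op 11 (push 1): stack=[36,1] mem=[0,9,0,18]
After op 12 (push 1): stack=[36,1,1] mem=[0,9,0,18]
After op 13 (RCL M3): stack=[36,1,1,18] mem=[0,9,0,18]
After op 14 (pop): stack=[36,1,1] mem=[0,9,0,18]
After op 15 (/): stack=[36,1] mem=[0,9,0,18]
After op 16 (swap): stack=[1,36] mem=[0,9,0,18]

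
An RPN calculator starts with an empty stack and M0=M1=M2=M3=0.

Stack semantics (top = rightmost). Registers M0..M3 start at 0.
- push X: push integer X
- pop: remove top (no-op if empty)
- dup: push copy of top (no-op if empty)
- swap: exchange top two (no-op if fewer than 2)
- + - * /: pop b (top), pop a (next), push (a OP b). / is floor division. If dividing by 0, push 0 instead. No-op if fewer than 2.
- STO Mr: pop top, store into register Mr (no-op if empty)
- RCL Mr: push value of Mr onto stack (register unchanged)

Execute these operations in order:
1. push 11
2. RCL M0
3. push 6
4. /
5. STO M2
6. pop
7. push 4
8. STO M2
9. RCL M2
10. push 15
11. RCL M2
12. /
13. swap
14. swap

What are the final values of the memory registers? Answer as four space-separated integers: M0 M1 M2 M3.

After op 1 (push 11): stack=[11] mem=[0,0,0,0]
After op 2 (RCL M0): stack=[11,0] mem=[0,0,0,0]
After op 3 (push 6): stack=[11,0,6] mem=[0,0,0,0]
After op 4 (/): stack=[11,0] mem=[0,0,0,0]
After op 5 (STO M2): stack=[11] mem=[0,0,0,0]
After op 6 (pop): stack=[empty] mem=[0,0,0,0]
After op 7 (push 4): stack=[4] mem=[0,0,0,0]
After op 8 (STO M2): stack=[empty] mem=[0,0,4,0]
After op 9 (RCL M2): stack=[4] mem=[0,0,4,0]
After op 10 (push 15): stack=[4,15] mem=[0,0,4,0]
After op 11 (RCL M2): stack=[4,15,4] mem=[0,0,4,0]
After op 12 (/): stack=[4,3] mem=[0,0,4,0]
After op 13 (swap): stack=[3,4] mem=[0,0,4,0]
After op 14 (swap): stack=[4,3] mem=[0,0,4,0]

Answer: 0 0 4 0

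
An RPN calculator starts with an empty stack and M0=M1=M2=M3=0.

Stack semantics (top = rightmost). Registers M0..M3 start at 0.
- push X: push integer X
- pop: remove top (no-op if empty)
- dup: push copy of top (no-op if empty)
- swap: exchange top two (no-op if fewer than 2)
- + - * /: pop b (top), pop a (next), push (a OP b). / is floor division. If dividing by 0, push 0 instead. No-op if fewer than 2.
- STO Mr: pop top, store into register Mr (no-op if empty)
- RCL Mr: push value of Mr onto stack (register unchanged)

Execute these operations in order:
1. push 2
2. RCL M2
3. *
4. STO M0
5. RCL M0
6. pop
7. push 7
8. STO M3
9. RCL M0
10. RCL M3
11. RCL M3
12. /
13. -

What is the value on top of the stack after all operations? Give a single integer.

After op 1 (push 2): stack=[2] mem=[0,0,0,0]
After op 2 (RCL M2): stack=[2,0] mem=[0,0,0,0]
After op 3 (*): stack=[0] mem=[0,0,0,0]
After op 4 (STO M0): stack=[empty] mem=[0,0,0,0]
After op 5 (RCL M0): stack=[0] mem=[0,0,0,0]
After op 6 (pop): stack=[empty] mem=[0,0,0,0]
After op 7 (push 7): stack=[7] mem=[0,0,0,0]
After op 8 (STO M3): stack=[empty] mem=[0,0,0,7]
After op 9 (RCL M0): stack=[0] mem=[0,0,0,7]
After op 10 (RCL M3): stack=[0,7] mem=[0,0,0,7]
After op 11 (RCL M3): stack=[0,7,7] mem=[0,0,0,7]
After op 12 (/): stack=[0,1] mem=[0,0,0,7]
After op 13 (-): stack=[-1] mem=[0,0,0,7]

Answer: -1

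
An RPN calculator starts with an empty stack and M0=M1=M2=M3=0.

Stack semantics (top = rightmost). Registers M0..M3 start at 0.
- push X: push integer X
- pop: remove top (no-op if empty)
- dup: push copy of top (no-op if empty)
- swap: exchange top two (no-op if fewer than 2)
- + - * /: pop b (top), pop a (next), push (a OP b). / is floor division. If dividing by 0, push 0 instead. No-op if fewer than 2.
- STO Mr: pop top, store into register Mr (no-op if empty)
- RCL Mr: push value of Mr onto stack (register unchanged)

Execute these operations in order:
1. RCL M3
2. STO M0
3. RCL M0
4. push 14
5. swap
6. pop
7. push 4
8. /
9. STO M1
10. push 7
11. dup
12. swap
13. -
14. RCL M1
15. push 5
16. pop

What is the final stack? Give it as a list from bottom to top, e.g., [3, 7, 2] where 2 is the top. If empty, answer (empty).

After op 1 (RCL M3): stack=[0] mem=[0,0,0,0]
After op 2 (STO M0): stack=[empty] mem=[0,0,0,0]
After op 3 (RCL M0): stack=[0] mem=[0,0,0,0]
After op 4 (push 14): stack=[0,14] mem=[0,0,0,0]
After op 5 (swap): stack=[14,0] mem=[0,0,0,0]
After op 6 (pop): stack=[14] mem=[0,0,0,0]
After op 7 (push 4): stack=[14,4] mem=[0,0,0,0]
After op 8 (/): stack=[3] mem=[0,0,0,0]
After op 9 (STO M1): stack=[empty] mem=[0,3,0,0]
After op 10 (push 7): stack=[7] mem=[0,3,0,0]
After op 11 (dup): stack=[7,7] mem=[0,3,0,0]
After op 12 (swap): stack=[7,7] mem=[0,3,0,0]
After op 13 (-): stack=[0] mem=[0,3,0,0]
After op 14 (RCL M1): stack=[0,3] mem=[0,3,0,0]
After op 15 (push 5): stack=[0,3,5] mem=[0,3,0,0]
After op 16 (pop): stack=[0,3] mem=[0,3,0,0]

Answer: [0, 3]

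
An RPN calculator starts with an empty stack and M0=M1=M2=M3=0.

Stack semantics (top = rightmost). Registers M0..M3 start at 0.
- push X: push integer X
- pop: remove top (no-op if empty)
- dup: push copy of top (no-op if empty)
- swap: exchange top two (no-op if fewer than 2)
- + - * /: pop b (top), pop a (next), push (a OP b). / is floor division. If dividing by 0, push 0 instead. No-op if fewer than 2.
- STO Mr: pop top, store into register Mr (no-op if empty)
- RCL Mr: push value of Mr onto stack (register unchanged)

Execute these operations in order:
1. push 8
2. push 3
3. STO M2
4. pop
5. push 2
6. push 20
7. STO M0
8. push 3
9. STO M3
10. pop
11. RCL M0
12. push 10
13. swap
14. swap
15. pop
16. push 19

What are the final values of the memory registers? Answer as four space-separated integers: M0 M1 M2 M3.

Answer: 20 0 3 3

Derivation:
After op 1 (push 8): stack=[8] mem=[0,0,0,0]
After op 2 (push 3): stack=[8,3] mem=[0,0,0,0]
After op 3 (STO M2): stack=[8] mem=[0,0,3,0]
After op 4 (pop): stack=[empty] mem=[0,0,3,0]
After op 5 (push 2): stack=[2] mem=[0,0,3,0]
After op 6 (push 20): stack=[2,20] mem=[0,0,3,0]
After op 7 (STO M0): stack=[2] mem=[20,0,3,0]
After op 8 (push 3): stack=[2,3] mem=[20,0,3,0]
After op 9 (STO M3): stack=[2] mem=[20,0,3,3]
After op 10 (pop): stack=[empty] mem=[20,0,3,3]
After op 11 (RCL M0): stack=[20] mem=[20,0,3,3]
After op 12 (push 10): stack=[20,10] mem=[20,0,3,3]
After op 13 (swap): stack=[10,20] mem=[20,0,3,3]
After op 14 (swap): stack=[20,10] mem=[20,0,3,3]
After op 15 (pop): stack=[20] mem=[20,0,3,3]
After op 16 (push 19): stack=[20,19] mem=[20,0,3,3]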